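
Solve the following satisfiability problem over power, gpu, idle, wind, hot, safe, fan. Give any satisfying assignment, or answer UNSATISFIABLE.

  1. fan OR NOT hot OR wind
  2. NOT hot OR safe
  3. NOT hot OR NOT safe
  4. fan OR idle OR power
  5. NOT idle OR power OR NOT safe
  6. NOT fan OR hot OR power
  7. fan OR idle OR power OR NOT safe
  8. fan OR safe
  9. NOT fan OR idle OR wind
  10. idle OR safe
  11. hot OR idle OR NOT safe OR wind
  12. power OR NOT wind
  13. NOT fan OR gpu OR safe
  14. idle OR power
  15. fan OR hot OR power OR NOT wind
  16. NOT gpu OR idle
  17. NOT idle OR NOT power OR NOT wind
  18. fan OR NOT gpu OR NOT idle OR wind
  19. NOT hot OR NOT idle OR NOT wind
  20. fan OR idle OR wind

Set power = True.
Set gpu = False.
Set idle = True.
  then (NOT idle OR NOT power OR NOT wind) forces wind = False.
Try hot = True:
  (fan OR NOT hot OR wind) forces fan = True.
  (NOT hot OR safe) forces safe = True.
  clause (NOT hot OR NOT safe) is falsified — backtrack.
So hot = False.
Try safe = False:
  (fan OR safe) forces fan = True.
  clause (NOT fan OR gpu OR safe) is falsified — backtrack.
So safe = True.
Set fan = False.
All clauses satisfied.

power = True; gpu = False; idle = True; wind = False; hot = False; safe = True; fan = False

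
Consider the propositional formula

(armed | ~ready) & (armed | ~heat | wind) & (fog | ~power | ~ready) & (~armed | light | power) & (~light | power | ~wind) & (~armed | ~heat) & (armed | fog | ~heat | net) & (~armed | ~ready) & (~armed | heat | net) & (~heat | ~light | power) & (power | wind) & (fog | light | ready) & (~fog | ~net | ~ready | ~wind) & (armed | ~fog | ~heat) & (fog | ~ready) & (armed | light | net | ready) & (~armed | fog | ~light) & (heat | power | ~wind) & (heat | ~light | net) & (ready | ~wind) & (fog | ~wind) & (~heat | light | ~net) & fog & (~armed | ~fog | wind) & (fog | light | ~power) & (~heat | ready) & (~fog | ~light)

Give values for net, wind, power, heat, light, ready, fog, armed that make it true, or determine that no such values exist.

net: True, wind: False, power: True, heat: False, light: False, ready: False, fog: True, armed: False

Unit clause (fog) forces fog = True.
In (~fog | ~light) only ~light is left, so light = False.
Set net = True.
  then (~heat | light | ~net) forces heat = False.
Set wind = False.
  then (power | wind) forces power = True.
  then (~armed | ~fog | wind) forces armed = False.
  then (armed | ~ready) forces ready = False.
All clauses satisfied.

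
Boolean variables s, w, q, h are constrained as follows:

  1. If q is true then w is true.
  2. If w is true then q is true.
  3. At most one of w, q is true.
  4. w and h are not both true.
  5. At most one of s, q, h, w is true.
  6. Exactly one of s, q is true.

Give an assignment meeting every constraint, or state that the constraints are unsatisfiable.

s: True; w: False; q: False; h: False

  (1) q=F ⇒ w: vacuous ✓
  (2) w=F ⇒ q: vacuous ✓
  (3) {w, q}: 0 true — at most one ✓
  (4) w=F, h=F — not both ✓
  (5) {s, q, h, w}: 1 true — at most one ✓
  (6) {s, q}: 1 true — exactly one ✓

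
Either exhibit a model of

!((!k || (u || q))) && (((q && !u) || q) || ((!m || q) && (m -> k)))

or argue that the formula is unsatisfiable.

k: True, q: False, m: False, u: False

  !((!k || (u || q))) = True
    !k || (u || q) = False
      !k = False
      u || q = False
  ((q && !u) || q) || ((!m || q) && (m -> k)) = True
    (q && !u) || q = False
      q && !u = False
        !u = True
    (!m || q) && (m -> k) = True
      !m || q = True
        !m = True
      m -> k = True
Both conjuncts True, so the formula holds.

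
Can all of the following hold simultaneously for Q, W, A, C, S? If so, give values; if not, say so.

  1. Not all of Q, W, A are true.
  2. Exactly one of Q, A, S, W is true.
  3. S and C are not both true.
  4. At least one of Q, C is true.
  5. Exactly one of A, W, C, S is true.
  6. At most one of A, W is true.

Q = True, W = False, A = False, C = True, S = False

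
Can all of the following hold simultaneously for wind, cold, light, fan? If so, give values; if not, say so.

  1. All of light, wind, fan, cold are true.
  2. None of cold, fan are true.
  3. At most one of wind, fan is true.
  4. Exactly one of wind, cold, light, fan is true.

The formula is unsatisfiable.

Case cold = True:
  Constraint (2) is violated (cold=T) — contradiction.
Case cold = False:
  Constraint (1) is violated (cold=F) — contradiction.
Both cases fail — unsatisfiable.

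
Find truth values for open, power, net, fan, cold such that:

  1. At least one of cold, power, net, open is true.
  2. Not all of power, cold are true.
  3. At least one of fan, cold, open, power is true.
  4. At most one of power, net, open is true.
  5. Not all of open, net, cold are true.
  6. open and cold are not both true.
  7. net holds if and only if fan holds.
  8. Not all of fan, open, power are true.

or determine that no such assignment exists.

open = False, power = False, net = True, fan = True, cold = False

  (1) {cold, power, net, open}: 1 true — at least one ✓
  (2) {power, cold}: 0/2 true — not all ✓
  (3) {fan, cold, open, power}: 1 true — at least one ✓
  (4) {power, net, open}: 1 true — at most one ✓
  (5) {open, net, cold}: 1/3 true — not all ✓
  (6) open=F, cold=F — not both ✓
  (7) net=T, fan=T — same ✓
  (8) {fan, open, power}: 1/3 true — not all ✓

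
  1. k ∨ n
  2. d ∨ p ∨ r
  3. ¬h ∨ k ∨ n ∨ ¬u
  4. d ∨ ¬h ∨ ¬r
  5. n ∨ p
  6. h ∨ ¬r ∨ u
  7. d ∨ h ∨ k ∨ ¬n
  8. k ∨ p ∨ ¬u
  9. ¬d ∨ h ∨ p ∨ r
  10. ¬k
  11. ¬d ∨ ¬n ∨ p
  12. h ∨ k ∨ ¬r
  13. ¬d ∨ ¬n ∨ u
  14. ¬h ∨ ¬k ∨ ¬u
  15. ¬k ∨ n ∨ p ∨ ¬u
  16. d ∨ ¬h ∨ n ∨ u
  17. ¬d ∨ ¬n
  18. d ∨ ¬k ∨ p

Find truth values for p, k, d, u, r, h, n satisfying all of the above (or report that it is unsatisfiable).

Unit clause (¬k) forces k = False.
In (k ∨ n) only n is left, so n = True.
In (¬d ∨ ¬n) only ¬d is left, so d = False.
In (d ∨ h ∨ k ∨ ¬n) only h is left, so h = True.
In (d ∨ ¬h ∨ ¬r) only ¬r is left, so r = False.
In (d ∨ p ∨ r) only p is left, so p = True.
Set u = True.
All clauses satisfied.

p: True, k: False, d: False, u: True, r: False, h: True, n: True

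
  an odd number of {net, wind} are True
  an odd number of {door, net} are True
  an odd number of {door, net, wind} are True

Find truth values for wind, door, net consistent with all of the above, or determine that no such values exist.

wind = False, door = False, net = True

{net, wind}: 1 true → odd ✓
{door, net}: 1 true → odd ✓
{door, net, wind}: 1 true → odd ✓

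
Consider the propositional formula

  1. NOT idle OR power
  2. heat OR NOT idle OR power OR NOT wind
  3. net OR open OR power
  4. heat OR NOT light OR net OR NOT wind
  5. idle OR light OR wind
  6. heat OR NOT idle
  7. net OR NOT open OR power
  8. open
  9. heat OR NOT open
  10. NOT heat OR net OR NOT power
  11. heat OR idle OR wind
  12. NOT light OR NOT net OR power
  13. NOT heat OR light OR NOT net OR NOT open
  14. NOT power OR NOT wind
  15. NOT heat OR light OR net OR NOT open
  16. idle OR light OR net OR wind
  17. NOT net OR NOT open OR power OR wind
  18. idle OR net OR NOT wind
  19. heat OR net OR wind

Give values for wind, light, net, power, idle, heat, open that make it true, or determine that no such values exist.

Unit clause (open) forces open = True.
In (heat OR NOT open) only heat is left, so heat = True.
Try wind = True:
  (NOT power OR NOT wind) forces power = False.
  (NOT idle OR power) forces idle = False.
  (net OR NOT open OR power) forces net = True.
  (NOT light OR NOT net OR power) forces light = False.
  clause (NOT heat OR light OR NOT net OR NOT open) is falsified — backtrack.
So wind = False.
Set light = True.
Try net = False:
  (net OR NOT open OR power) forces power = True.
  clause (NOT heat OR net OR NOT power) is falsified — backtrack.
So net = True.
  then (NOT light OR NOT net OR power) forces power = True.
Set idle = False.
All clauses satisfied.

wind=F; light=T; net=T; power=T; idle=F; heat=T; open=T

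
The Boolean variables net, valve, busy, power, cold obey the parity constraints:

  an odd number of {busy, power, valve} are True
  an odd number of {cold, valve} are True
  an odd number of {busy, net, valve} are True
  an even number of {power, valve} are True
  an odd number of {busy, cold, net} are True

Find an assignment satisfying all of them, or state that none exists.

Adding constraints 2, 3, 5 mod 2: every variable appears an even number of times on the left, so the left side is 0.
But the right sides sum to 1 (mod 2). 0 ≠ 1 — the system is inconsistent.

Unsatisfiable — no assignment works.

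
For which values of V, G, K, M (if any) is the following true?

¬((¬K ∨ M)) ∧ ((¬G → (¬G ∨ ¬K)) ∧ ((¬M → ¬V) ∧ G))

V = False, G = True, K = True, M = False

  ¬((¬K ∨ M)) = True
    ¬K ∨ M = False
      ¬K = False
  (¬G → (¬G ∨ ¬K)) ∧ ((¬M → ¬V) ∧ G) = True
    ¬G → (¬G ∨ ¬K) = True
      ¬G = False
      ¬G ∨ ¬K = False
        ¬G = False
        ¬K = False
    (¬M → ¬V) ∧ G = True
      ¬M → ¬V = True
        ¬M = True
        ¬V = True
Both conjuncts True, so the formula holds.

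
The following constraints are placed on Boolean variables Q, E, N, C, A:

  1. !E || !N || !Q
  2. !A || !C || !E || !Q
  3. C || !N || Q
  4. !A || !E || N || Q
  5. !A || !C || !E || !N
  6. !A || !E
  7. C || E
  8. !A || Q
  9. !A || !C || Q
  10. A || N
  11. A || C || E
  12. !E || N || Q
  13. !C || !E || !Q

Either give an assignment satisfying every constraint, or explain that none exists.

Q: False; E: False; N: True; C: True; A: False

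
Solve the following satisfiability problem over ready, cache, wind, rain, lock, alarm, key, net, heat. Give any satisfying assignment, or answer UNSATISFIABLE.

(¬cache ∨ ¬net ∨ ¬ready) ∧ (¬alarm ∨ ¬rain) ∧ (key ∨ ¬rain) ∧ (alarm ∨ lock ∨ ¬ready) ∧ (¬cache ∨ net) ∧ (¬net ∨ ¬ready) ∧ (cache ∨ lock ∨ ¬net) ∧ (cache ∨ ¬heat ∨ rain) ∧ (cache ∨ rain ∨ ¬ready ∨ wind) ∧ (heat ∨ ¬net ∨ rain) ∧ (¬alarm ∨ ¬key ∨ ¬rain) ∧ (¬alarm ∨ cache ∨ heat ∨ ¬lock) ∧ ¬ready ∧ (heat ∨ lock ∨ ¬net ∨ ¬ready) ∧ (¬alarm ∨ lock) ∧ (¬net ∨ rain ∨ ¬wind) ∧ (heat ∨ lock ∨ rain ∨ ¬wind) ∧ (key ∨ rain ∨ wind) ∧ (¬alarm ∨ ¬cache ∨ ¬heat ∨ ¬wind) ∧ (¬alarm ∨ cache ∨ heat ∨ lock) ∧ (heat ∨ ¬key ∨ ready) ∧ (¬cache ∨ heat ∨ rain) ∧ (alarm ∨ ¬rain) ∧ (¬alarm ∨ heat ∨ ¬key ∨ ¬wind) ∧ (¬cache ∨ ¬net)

ready=F, cache=F, wind=T, rain=F, lock=T, alarm=F, key=F, net=F, heat=F

Unit clause (¬ready) forces ready = False.
Try cache = True:
  (¬cache ∨ net) forces net = True.
  clause (¬cache ∨ ¬net) is falsified — backtrack.
So cache = False.
Set wind = True.
Try rain = True:
  (¬alarm ∨ ¬rain) forces alarm = False.
  clause (alarm ∨ ¬rain) is falsified — backtrack.
So rain = False.
  then (cache ∨ ¬heat ∨ rain) forces heat = False.
  then (heat ∨ ¬net ∨ rain) forces net = False.
  then (heat ∨ lock ∨ rain ∨ ¬wind) forces lock = True.
  then (heat ∨ ¬key ∨ ready) forces key = False.
  then (¬alarm ∨ cache ∨ heat ∨ ¬lock) forces alarm = False.
All clauses satisfied.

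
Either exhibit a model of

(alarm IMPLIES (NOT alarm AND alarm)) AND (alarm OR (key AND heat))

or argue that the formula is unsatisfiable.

key = True; heat = True; alarm = False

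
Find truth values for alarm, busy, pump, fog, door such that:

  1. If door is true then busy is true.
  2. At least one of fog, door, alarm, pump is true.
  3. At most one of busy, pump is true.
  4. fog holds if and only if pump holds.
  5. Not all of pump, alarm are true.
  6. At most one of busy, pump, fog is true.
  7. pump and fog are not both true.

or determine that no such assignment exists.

alarm=T, busy=T, pump=F, fog=F, door=F

  (1) door=F ⇒ busy: vacuous ✓
  (2) {fog, door, alarm, pump}: 1 true — at least one ✓
  (3) {busy, pump}: 1 true — at most one ✓
  (4) fog=F, pump=F — same ✓
  (5) {pump, alarm}: 1/2 true — not all ✓
  (6) {busy, pump, fog}: 1 true — at most one ✓
  (7) pump=F, fog=F — not both ✓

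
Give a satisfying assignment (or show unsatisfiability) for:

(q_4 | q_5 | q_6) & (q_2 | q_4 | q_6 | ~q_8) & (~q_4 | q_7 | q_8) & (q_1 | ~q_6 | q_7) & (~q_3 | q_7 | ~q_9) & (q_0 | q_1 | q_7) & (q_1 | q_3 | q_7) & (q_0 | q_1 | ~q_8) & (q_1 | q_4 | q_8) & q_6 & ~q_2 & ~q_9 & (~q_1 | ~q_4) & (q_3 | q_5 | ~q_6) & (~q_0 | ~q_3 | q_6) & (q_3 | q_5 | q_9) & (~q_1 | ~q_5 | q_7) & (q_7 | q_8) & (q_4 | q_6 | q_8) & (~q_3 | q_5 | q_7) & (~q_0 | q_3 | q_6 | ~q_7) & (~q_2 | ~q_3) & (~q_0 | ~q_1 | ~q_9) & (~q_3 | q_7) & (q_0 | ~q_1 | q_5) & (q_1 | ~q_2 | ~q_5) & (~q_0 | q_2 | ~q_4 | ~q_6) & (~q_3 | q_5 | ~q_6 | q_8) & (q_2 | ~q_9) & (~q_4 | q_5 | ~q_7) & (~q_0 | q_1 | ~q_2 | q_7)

Unit clause (q_6) forces q_6 = True.
Unit clause (~q_2) forces q_2 = False.
Unit clause (~q_9) forces q_9 = False.
Set q_0 = False.
Set q_1 = True.
  then (~q_1 | ~q_4) forces q_4 = False.
  then (q_0 | ~q_1 | q_5) forces q_5 = True.
  then (~q_1 | ~q_5 | q_7) forces q_7 = True.
Set q_3 = False.
Set q_8 = False.
All clauses satisfied.

q_0: False, q_1: True, q_2: False, q_3: False, q_4: False, q_5: True, q_6: True, q_7: True, q_8: False, q_9: False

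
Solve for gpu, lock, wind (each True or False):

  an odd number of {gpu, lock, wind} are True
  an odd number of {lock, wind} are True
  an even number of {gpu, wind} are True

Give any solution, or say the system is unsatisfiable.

gpu: False, lock: True, wind: False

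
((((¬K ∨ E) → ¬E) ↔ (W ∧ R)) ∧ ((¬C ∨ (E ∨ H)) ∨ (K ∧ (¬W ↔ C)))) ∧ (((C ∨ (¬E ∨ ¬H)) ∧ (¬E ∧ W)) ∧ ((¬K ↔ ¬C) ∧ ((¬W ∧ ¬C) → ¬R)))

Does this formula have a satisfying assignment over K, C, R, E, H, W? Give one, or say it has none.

K = False, C = False, R = True, E = False, H = True, W = True

  (((¬K ∨ E) → ¬E) ↔ (W ∧ R)) ∧ ((¬C ∨ (E ∨ H)) ∨ (K ∧ (¬W ↔ C))) = True
    ((¬K ∨ E) → ¬E) ↔ (W ∧ R) = True
      (¬K ∨ E) → ¬E = True
        ¬K ∨ E = True
          ¬K = True
        ¬E = True
      W ∧ R = True
    (¬C ∨ (E ∨ H)) ∨ (K ∧ (¬W ↔ C)) = True
      ¬C ∨ (E ∨ H) = True
        ¬C = True
        E ∨ H = True
      K ∧ (¬W ↔ C) = False
        ¬W ↔ C = True
          ¬W = False
  ((C ∨ (¬E ∨ ¬H)) ∧ (¬E ∧ W)) ∧ ((¬K ↔ ¬C) ∧ ((¬W ∧ ¬C) → ¬R)) = True
    (C ∨ (¬E ∨ ¬H)) ∧ (¬E ∧ W) = True
      C ∨ (¬E ∨ ¬H) = True
        ¬E ∨ ¬H = True
          ¬E = True
          ¬H = False
      ¬E ∧ W = True
        ¬E = True
    (¬K ↔ ¬C) ∧ ((¬W ∧ ¬C) → ¬R) = True
      ¬K ↔ ¬C = True
        ¬K = True
        ¬C = True
      (¬W ∧ ¬C) → ¬R = True
        ¬W ∧ ¬C = False
          ¬W = False
          ¬C = True
        ¬R = False
Both conjuncts True, so the formula holds.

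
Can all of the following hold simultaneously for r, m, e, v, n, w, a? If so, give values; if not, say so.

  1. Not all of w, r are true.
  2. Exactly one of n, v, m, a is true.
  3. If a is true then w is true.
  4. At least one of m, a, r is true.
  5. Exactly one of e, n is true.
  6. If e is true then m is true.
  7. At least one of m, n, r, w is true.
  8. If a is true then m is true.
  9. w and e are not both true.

r = True, m = True, e = True, v = False, n = False, w = False, a = False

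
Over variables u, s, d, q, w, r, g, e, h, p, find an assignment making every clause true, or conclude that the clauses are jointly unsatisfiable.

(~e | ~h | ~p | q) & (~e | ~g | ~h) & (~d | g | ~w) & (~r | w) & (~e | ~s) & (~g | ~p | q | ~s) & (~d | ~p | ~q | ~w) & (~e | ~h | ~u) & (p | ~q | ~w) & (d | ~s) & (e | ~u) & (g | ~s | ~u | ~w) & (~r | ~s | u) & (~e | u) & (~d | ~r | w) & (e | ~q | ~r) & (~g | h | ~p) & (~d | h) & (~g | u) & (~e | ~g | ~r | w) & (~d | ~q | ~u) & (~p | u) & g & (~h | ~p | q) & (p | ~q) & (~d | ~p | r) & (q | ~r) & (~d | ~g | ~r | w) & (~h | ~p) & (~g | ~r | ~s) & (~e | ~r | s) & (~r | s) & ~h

Unit clause (g) forces g = True.
Unit clause (~h) forces h = False.
In (~g | h | ~p) only ~p is left, so p = False.
In (~d | h) only ~d is left, so d = False.
In (~g | u) only u is left, so u = True.
In (p | ~q) only ~q is left, so q = False.
In (q | ~r) only ~r is left, so r = False.
In (d | ~s) only ~s is left, so s = False.
In (e | ~u) only e is left, so e = True.
Set w = True.
All clauses satisfied.

u = True; s = False; d = False; q = False; w = True; r = False; g = True; e = True; h = False; p = False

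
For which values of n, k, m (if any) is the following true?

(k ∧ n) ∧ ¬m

n=T, k=T, m=F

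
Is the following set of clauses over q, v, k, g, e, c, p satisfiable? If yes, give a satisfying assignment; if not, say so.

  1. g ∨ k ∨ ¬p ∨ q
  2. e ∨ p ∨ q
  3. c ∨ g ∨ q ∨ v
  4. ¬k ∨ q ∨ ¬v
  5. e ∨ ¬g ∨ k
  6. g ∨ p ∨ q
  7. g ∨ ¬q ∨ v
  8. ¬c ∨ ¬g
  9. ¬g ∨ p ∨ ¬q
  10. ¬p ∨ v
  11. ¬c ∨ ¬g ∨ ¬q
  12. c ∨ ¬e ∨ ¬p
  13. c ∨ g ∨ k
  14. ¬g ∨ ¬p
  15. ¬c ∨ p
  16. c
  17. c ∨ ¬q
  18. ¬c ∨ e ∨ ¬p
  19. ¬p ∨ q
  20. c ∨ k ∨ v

q=T, v=T, k=F, g=F, e=T, c=T, p=T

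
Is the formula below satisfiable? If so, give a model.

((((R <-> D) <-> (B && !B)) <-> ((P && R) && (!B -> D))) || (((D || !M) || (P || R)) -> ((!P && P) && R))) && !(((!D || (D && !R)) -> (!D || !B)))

The formula is unsatisfiable.

Case D = True: the formula simplifies to (((R <-> (B && !B)) <-> (P && R)) || ((!P && P) && R)) && !((!R -> !B)).
  R = True: the conjunct !((!R -> !B)) becomes !((False -> !B)) = False.
  R = False: simplifies to (B && !B) && !(!B).
    B = True: the conjunct !B is False.
    B = False: the conjunct B is False.
Case D = False: the conjunct !(((!D || (D && !R)) -> (!D || !B))) becomes !((True -> True)) = False.
Both cases fail — unsatisfiable.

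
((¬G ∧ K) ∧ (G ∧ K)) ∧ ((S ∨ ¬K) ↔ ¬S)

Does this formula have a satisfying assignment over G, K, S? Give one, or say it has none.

Unsatisfiable — no assignment works.

Case G = True: the conjunct ¬G is False.
Case G = False: the conjunct G is False.
Both cases fail — unsatisfiable.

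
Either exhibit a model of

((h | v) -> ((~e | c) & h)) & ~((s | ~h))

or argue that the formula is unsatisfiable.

s=F, e=F, v=T, h=T, c=F

  (h | v) -> ((~e | c) & h) = True
    h | v = True
    (~e | c) & h = True
      ~e | c = True
        ~e = True
  ~((s | ~h)) = True
    s | ~h = False
      ~h = False
Both conjuncts True, so the formula holds.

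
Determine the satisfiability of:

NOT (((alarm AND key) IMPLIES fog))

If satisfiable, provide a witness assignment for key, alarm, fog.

key = True, alarm = True, fog = False

  NOT (((alarm AND key) IMPLIES fog)) = True
    (alarm AND key) IMPLIES fog = False
      alarm AND key = True
The formula evaluates to True.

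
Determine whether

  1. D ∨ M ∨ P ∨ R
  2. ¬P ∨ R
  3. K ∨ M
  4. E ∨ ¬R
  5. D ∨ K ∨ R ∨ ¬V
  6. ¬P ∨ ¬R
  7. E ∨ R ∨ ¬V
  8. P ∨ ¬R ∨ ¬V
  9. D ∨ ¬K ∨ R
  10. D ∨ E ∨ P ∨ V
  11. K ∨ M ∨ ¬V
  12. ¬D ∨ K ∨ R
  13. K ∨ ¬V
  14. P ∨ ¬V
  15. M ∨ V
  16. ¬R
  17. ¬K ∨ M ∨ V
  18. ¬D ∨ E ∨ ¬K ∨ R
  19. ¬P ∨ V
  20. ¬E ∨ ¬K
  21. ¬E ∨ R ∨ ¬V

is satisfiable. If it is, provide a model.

Unit clause (¬R) forces R = False.
In (¬P ∨ R) only ¬P is left, so P = False.
In (P ∨ ¬V) only ¬V is left, so V = False.
In (M ∨ V) only M is left, so M = True.
Set E = True.
  then (¬E ∨ ¬K) forces K = False.
  then (¬D ∨ K ∨ R) forces D = False.
All clauses satisfied.

E = True; R = False; M = True; P = False; V = False; K = False; D = False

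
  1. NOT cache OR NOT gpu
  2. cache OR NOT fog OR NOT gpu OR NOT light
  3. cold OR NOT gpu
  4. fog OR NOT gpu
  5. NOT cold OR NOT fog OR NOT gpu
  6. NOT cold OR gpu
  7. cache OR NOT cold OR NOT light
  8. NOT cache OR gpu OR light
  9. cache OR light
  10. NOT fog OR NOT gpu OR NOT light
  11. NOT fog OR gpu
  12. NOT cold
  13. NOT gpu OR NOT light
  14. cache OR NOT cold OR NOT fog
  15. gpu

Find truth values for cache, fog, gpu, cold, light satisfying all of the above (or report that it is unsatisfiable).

Case cold = True:
  Clause (NOT cold) is falsified — contradiction.
Case cold = False:
  (cold OR NOT gpu) forces gpu = False.
  Clause (gpu) is falsified — contradiction.
Both cases fail, so the formula is unsatisfiable.

UNSATISFIABLE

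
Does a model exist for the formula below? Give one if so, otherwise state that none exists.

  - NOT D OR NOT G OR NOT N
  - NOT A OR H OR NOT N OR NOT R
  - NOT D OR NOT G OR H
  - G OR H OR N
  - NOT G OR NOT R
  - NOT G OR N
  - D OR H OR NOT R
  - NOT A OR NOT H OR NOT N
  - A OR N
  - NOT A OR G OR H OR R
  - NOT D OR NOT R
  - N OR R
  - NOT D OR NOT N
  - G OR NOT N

Set A = True.
Set G = False.
  then (G OR NOT N) forces N = False.
  then (G OR H OR N) forces H = True.
  then (N OR R) forces R = True.
  then (NOT D OR NOT R) forces D = False.
All clauses satisfied.

A: True; G: False; R: True; N: False; H: True; D: False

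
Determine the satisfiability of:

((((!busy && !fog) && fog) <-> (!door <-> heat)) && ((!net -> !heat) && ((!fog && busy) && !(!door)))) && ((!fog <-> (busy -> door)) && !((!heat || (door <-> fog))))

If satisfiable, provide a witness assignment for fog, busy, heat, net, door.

fog: False, busy: True, heat: True, net: True, door: True

  (((!busy && !fog) && fog) <-> (!door <-> heat)) && ((!net -> !heat) && ((!fog && busy) && !(!door))) = True
    ((!busy && !fog) && fog) <-> (!door <-> heat) = True
      (!busy && !fog) && fog = False
        !busy && !fog = False
          !busy = False
          !fog = True
      !door <-> heat = False
        !door = False
    (!net -> !heat) && ((!fog && busy) && !(!door)) = True
      !net -> !heat = True
        !net = False
        !heat = False
      (!fog && busy) && !(!door) = True
        !fog && busy = True
          !fog = True
        !(!door) = True
          !door = False
  (!fog <-> (busy -> door)) && !((!heat || (door <-> fog))) = True
    !fog <-> (busy -> door) = True
      !fog = True
      busy -> door = True
    !((!heat || (door <-> fog))) = True
      !heat || (door <-> fog) = False
        !heat = False
        door <-> fog = False
Both conjuncts True, so the formula holds.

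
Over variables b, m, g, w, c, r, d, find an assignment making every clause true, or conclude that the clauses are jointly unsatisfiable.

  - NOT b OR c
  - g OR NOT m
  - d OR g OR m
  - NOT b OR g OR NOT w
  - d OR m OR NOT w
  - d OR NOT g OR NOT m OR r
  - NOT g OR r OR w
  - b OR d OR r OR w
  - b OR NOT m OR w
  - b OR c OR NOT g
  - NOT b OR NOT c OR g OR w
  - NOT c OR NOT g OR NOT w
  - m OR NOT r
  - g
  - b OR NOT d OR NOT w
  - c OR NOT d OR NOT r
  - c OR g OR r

Unit clause (g) forces g = True.
Try b = False:
  (b OR c OR NOT g) forces c = True.
  (NOT c OR NOT g OR NOT w) forces w = False.
  (NOT g OR r OR w) forces r = True.
  (b OR NOT m OR w) forces m = False.
  clause (m OR NOT r) is falsified — backtrack.
So b = True.
  then (NOT b OR c) forces c = True.
  then (NOT c OR NOT g OR NOT w) forces w = False.
  then (NOT g OR r OR w) forces r = True.
  then (m OR NOT r) forces m = True.
Set d = False.
All clauses satisfied.

b: True, m: True, g: True, w: False, c: True, r: True, d: False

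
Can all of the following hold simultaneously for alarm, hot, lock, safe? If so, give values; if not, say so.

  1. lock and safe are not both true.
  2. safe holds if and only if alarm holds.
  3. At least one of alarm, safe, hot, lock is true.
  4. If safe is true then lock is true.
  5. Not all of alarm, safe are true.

alarm=F; hot=F; lock=T; safe=F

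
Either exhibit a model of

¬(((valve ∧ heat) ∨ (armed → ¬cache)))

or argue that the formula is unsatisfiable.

heat = False; armed = True; valve = True; cache = True

  ¬(((valve ∧ heat) ∨ (armed → ¬cache))) = True
    (valve ∧ heat) ∨ (armed → ¬cache) = False
      valve ∧ heat = False
      armed → ¬cache = False
        ¬cache = False
The formula evaluates to True.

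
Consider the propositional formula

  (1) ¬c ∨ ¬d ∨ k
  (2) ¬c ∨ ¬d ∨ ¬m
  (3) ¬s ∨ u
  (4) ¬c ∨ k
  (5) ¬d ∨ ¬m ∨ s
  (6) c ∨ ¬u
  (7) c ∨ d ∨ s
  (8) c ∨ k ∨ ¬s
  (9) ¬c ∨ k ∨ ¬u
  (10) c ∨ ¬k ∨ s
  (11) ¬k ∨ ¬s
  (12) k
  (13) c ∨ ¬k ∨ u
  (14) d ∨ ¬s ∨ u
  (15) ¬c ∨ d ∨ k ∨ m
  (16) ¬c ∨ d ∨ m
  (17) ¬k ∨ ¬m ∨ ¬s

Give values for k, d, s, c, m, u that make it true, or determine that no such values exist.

k: True, d: False, s: False, c: True, m: True, u: True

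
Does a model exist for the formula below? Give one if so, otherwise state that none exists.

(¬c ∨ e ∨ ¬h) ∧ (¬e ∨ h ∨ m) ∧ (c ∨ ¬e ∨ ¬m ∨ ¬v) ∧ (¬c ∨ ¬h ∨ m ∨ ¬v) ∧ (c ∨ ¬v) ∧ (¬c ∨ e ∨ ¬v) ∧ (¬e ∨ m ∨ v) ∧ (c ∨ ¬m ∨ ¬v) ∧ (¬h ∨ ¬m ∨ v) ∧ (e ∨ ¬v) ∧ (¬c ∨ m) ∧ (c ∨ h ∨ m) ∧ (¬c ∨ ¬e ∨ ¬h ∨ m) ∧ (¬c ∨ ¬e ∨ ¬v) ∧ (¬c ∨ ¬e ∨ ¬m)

c: False; e: True; v: False; m: True; h: False

Set c = False.
  then (c ∨ ¬v) forces v = False.
Set e = True.
  then (¬e ∨ m ∨ v) forces m = True.
  then (¬h ∨ ¬m ∨ v) forces h = False.
All clauses satisfied.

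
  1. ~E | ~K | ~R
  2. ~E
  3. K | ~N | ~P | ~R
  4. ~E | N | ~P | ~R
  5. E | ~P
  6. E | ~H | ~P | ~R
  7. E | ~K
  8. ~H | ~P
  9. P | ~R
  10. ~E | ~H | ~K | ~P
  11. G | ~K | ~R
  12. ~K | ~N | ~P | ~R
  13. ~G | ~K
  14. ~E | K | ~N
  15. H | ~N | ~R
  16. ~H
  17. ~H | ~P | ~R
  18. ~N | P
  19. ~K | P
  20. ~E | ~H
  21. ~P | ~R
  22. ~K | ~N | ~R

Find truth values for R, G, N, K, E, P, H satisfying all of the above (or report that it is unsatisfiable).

Unit clause (~E) forces E = False.
In (E | ~P) only ~P is left, so P = False.
In (E | ~K) only ~K is left, so K = False.
In (P | ~R) only ~R is left, so R = False.
Unit clause (~H) forces H = False.
In (~N | P) only ~N is left, so N = False.
Set G = False.
All clauses satisfied.

R: False; G: False; N: False; K: False; E: False; P: False; H: False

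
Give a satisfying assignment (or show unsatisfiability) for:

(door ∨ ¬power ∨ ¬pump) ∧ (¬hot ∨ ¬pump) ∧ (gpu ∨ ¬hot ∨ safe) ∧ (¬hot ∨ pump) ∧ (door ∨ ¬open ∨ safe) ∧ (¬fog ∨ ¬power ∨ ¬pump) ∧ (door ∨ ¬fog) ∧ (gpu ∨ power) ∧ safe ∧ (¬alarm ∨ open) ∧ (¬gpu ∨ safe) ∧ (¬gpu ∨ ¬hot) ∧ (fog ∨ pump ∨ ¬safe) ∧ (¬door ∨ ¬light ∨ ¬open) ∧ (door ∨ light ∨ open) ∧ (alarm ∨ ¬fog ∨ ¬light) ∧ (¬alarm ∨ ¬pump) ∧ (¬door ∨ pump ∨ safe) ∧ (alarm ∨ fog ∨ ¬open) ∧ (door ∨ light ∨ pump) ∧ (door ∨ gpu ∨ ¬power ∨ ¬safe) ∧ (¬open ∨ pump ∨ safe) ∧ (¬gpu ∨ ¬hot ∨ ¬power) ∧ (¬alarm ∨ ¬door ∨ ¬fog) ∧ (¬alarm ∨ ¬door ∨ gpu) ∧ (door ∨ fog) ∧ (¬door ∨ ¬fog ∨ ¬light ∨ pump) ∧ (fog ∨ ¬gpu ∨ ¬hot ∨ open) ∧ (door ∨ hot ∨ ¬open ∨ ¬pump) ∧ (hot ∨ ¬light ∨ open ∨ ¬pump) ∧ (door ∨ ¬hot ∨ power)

Unit clause (safe) forces safe = True.
Set fog = True.
  then (door ∨ ¬fog) forces door = True.
  then (¬alarm ∨ ¬door ∨ ¬fog) forces alarm = False.
  then (alarm ∨ ¬fog ∨ ¬light) forces light = False.
Set power = True.
  then (¬fog ∨ ¬power ∨ ¬pump) forces pump = False.
  then (¬hot ∨ pump) forces hot = False.
Set gpu = False.
Set open = False.
All clauses satisfied.

fog = True, power = True, gpu = False, pump = False, light = False, hot = False, alarm = False, door = True, open = False, safe = True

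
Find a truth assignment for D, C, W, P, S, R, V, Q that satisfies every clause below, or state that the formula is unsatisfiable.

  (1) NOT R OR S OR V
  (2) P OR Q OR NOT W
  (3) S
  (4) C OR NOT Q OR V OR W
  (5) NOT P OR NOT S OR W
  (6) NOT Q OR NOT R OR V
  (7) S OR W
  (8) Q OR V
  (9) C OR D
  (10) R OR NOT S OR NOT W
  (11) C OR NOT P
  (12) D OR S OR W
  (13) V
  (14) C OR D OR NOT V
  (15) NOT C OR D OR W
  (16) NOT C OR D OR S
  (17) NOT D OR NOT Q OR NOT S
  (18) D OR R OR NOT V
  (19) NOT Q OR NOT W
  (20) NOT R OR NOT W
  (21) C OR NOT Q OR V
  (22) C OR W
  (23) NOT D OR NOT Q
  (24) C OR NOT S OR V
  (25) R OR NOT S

D=T, C=T, W=F, P=F, S=T, R=T, V=T, Q=F

Unit clause (S) forces S = True.
Unit clause (V) forces V = True.
In (R OR NOT S) only R is left, so R = True.
In (NOT R OR NOT W) only NOT W is left, so W = False.
In (C OR W) only C is left, so C = True.
In (NOT P OR NOT S OR W) only NOT P is left, so P = False.
In (NOT C OR D OR W) only D is left, so D = True.
In (NOT D OR NOT Q OR NOT S) only NOT Q is left, so Q = False.
All clauses satisfied.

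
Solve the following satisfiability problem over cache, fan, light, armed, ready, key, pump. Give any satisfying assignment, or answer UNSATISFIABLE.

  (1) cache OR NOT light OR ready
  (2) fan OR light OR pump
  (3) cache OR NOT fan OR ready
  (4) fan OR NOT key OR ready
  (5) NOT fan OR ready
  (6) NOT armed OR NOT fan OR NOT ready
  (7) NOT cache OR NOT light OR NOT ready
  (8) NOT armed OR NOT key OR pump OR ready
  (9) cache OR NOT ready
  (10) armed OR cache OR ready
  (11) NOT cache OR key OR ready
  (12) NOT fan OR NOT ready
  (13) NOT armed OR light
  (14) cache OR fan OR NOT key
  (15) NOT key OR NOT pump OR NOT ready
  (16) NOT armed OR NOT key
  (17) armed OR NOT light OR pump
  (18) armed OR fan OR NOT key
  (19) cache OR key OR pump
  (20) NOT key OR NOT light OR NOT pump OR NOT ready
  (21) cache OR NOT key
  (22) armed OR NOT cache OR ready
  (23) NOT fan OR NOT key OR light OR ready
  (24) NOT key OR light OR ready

Set cache = True.
Set fan = False.
Try light = True:
  (NOT cache OR NOT light OR NOT ready) forces ready = False.
  (fan OR NOT key OR ready) forces key = False.
  clause (NOT cache OR key OR ready) is falsified — backtrack.
So light = False.
  then (fan OR light OR pump) forces pump = True.
  then (NOT armed OR light) forces armed = False.
  then (armed OR fan OR NOT key) forces key = False.
  then (armed OR NOT cache OR ready) forces ready = True.
All clauses satisfied.

cache = True; fan = False; light = False; armed = False; ready = True; key = False; pump = True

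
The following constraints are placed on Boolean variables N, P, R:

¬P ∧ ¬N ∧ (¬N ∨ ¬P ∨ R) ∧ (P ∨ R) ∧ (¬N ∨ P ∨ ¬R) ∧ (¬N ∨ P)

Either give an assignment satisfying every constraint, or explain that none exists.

N=F, P=F, R=T

Unit clause (¬P) forces P = False.
Unit clause (¬N) forces N = False.
In (P ∨ R) only R is left, so R = True.
All clauses satisfied.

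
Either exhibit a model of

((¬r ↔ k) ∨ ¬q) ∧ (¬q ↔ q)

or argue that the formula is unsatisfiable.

Unsatisfiable — no assignment works.

The conjunct ¬q ↔ q is unsatisfiable on its own:
  q=F: evaluates to False.
  q=T: evaluates to False.
So the whole conjunction is unsatisfiable.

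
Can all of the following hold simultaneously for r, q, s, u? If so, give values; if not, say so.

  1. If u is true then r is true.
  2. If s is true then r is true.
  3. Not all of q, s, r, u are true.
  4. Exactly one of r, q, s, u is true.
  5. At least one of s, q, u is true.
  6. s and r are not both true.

r: False, q: True, s: False, u: False

  (1) u=F ⇒ r: vacuous ✓
  (2) s=F ⇒ r: vacuous ✓
  (3) {q, s, r, u}: 1/4 true — not all ✓
  (4) {r, q, s, u}: 1 true — exactly one ✓
  (5) {s, q, u}: 1 true — at least one ✓
  (6) s=F, r=F — not both ✓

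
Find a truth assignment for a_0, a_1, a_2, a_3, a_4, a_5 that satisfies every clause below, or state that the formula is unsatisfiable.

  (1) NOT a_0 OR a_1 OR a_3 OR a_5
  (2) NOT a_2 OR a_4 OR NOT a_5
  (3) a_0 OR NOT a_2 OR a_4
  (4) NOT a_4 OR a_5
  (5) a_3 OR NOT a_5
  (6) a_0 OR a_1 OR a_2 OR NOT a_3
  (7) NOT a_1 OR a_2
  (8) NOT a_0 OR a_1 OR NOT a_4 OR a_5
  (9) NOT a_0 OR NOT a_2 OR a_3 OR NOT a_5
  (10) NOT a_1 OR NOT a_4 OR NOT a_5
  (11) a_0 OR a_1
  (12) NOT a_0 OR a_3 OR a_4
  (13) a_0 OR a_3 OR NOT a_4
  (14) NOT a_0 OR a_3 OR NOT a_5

Try a_0 = False:
  (a_0 OR a_1) forces a_1 = True.
  (NOT a_1 OR a_2) forces a_2 = True.
  (a_0 OR NOT a_2 OR a_4) forces a_4 = True.
  (NOT a_4 OR a_5) forces a_5 = True.
  clause (NOT a_1 OR NOT a_4 OR NOT a_5) is falsified — backtrack.
So a_0 = True.
Set a_1 = False.
Set a_2 = False.
Set a_3 = True.
Set a_4 = False.
Set a_5 = False.
All clauses satisfied.

a_0: True, a_1: False, a_2: False, a_3: True, a_4: False, a_5: False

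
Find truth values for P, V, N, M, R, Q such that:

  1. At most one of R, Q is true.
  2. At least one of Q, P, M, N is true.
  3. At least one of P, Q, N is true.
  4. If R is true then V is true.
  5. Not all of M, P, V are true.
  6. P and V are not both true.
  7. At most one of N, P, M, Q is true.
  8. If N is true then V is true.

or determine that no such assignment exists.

P = False; V = True; N = False; M = False; R = False; Q = True

  (1) {R, Q}: 1 true — at most one ✓
  (2) {Q, P, M, N}: 1 true — at least one ✓
  (3) {P, Q, N}: 1 true — at least one ✓
  (4) R=F ⇒ V: vacuous ✓
  (5) {M, P, V}: 1/3 true — not all ✓
  (6) P=F, V=T — not both ✓
  (7) {N, P, M, Q}: 1 true — at most one ✓
  (8) N=F ⇒ V: vacuous ✓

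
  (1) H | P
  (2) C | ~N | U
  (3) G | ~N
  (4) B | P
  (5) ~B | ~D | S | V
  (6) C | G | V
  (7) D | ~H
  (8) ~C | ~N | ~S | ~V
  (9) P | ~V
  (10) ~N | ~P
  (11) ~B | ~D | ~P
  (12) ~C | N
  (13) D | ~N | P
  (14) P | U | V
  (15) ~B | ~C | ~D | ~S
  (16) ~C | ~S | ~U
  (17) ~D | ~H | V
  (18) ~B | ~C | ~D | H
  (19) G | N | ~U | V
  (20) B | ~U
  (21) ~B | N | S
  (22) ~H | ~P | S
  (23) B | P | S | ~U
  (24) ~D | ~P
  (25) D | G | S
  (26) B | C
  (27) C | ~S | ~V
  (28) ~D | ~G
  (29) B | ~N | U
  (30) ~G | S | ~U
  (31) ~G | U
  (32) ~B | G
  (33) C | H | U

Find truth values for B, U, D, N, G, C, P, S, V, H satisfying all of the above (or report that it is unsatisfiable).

Try B = False:
  (B | P) forces P = True.
  (~N | ~P) forces N = False.
  (~C | N) forces C = False.
  clause (B | C) is falsified — backtrack.
So B = True.
  then (~B | G) forces G = True.
  then (~D | ~G) forces D = False.
  then (~G | U) forces U = True.
  then (D | ~H) forces H = False.
  then (~G | S | ~U) forces S = True.
  then (H | P) forces P = True.
  then (~N | ~P) forces N = False.
  then (~C | N) forces C = False.
  then (C | ~S | ~V) forces V = False.
All clauses satisfied.

B = True; U = True; D = False; N = False; G = True; C = False; P = True; S = True; V = False; H = False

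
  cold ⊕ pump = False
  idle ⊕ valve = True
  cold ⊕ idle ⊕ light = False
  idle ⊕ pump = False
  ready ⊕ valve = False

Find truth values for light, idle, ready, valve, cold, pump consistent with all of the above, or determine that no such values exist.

light = False; idle = False; ready = True; valve = True; cold = False; pump = False

cold ⊕ pump = F ⊕ F = False ✓
idle ⊕ valve = F ⊕ T = True ✓
cold ⊕ idle ⊕ light = F ⊕ F ⊕ F = False ✓
idle ⊕ pump = F ⊕ F = False ✓
ready ⊕ valve = T ⊕ T = False ✓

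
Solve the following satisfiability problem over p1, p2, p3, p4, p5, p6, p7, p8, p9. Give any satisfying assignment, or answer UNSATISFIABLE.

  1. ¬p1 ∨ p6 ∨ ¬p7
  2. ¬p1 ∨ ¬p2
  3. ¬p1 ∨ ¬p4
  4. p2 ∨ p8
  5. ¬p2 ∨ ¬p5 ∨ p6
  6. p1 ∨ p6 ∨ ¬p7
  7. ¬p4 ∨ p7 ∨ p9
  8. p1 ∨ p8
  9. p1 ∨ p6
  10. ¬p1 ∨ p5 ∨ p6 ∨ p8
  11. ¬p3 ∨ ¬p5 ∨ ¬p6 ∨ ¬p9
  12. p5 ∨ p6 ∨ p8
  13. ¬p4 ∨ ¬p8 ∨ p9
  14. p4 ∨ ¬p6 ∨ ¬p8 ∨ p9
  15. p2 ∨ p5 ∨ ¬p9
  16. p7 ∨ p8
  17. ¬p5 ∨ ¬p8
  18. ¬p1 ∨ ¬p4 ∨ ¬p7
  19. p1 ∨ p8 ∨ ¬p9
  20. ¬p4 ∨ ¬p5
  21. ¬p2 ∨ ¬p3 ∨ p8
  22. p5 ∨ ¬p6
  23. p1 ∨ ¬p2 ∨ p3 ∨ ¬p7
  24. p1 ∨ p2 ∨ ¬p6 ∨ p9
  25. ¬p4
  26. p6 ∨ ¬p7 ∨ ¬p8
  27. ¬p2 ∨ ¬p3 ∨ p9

p1 = True; p2 = False; p3 = True; p4 = False; p5 = False; p6 = False; p7 = False; p8 = True; p9 = False

Unit clause (¬p4) forces p4 = False.
Try p1 = False:
  (p1 ∨ p8) forces p8 = True.
  (p1 ∨ p6) forces p6 = True.
  (p4 ∨ ¬p6 ∨ ¬p8 ∨ p9) forces p9 = True.
  (¬p5 ∨ ¬p8) forces p5 = False.
  clause (p5 ∨ ¬p6) is falsified — backtrack.
So p1 = True.
  then (¬p1 ∨ ¬p2) forces p2 = False.
  then (p2 ∨ p8) forces p8 = True.
  then (¬p5 ∨ ¬p8) forces p5 = False.
  then (p5 ∨ ¬p6) forces p6 = False.
  then (p6 ∨ ¬p7 ∨ ¬p8) forces p7 = False.
  then (p2 ∨ p5 ∨ ¬p9) forces p9 = False.
Set p3 = True.
All clauses satisfied.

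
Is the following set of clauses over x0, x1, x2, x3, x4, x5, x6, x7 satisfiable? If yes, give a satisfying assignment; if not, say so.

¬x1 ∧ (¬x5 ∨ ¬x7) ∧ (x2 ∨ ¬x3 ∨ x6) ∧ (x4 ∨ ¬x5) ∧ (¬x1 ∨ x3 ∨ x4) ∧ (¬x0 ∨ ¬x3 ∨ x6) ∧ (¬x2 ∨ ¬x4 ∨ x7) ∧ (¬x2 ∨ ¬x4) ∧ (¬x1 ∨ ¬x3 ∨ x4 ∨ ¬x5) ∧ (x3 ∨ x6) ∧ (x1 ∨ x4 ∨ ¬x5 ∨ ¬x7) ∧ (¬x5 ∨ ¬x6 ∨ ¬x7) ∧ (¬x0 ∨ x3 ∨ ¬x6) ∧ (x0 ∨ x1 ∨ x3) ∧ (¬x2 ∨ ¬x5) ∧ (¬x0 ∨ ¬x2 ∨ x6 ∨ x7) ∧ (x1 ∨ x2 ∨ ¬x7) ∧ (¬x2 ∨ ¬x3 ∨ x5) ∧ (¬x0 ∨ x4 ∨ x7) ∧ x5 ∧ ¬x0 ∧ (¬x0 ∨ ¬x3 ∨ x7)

Unit clause (¬x1) forces x1 = False.
Unit clause (x5) forces x5 = True.
Unit clause (¬x0) forces x0 = False.
In (¬x5 ∨ ¬x7) only ¬x7 is left, so x7 = False.
In (x4 ∨ ¬x5) only x4 is left, so x4 = True.
In (¬x2 ∨ ¬x4 ∨ x7) only ¬x2 is left, so x2 = False.
In (x0 ∨ x1 ∨ x3) only x3 is left, so x3 = True.
In (x2 ∨ ¬x3 ∨ x6) only x6 is left, so x6 = True.
All clauses satisfied.

x0 = False, x1 = False, x2 = False, x3 = True, x4 = True, x5 = True, x6 = True, x7 = False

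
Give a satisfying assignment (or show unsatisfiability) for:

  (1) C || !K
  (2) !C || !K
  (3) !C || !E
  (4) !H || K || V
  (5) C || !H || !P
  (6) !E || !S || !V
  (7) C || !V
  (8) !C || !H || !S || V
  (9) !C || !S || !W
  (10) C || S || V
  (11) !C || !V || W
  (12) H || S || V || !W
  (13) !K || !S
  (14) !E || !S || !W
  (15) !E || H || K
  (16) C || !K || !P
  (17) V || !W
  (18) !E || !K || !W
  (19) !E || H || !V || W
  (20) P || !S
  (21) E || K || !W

Try W = True:
  (V || !W) forces V = True.
  (C || !V) forces C = True.
  (!C || !K) forces K = False.
  (!C || !E) forces E = False.
  clause (E || K || !W) is falsified — backtrack.
So W = False.
Set H = False.
Set K = False.
  then (!E || H || K) forces E = False.
Set V = False.
Set P = True.
Set S = True.
Set C = True.
All clauses satisfied.

W: False; H: False; K: False; E: False; V: False; P: True; S: True; C: True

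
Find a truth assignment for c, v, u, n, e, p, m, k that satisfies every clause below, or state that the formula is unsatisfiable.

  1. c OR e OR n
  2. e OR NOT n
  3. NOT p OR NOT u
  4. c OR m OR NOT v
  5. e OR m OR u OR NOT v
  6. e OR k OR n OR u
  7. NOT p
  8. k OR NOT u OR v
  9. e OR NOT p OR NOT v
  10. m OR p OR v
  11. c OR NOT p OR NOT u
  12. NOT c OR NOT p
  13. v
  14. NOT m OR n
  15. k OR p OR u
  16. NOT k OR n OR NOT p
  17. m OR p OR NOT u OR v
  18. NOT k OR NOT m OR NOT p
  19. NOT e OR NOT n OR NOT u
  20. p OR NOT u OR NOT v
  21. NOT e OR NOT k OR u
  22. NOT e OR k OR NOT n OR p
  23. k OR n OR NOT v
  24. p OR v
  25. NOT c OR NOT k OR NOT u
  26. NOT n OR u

Case v = True:
  (NOT p) forces p = False.
  (p OR NOT u OR NOT v) forces u = False.
  (k OR p OR u) forces k = True.
  (NOT e OR NOT k OR u) forces e = False.
  (e OR NOT n) forces n = False.
  (c OR e OR n) forces c = True.
  (e OR m OR u OR NOT v) forces m = True.
  Clause (NOT m OR n) is falsified — contradiction.
Case v = False:
  Clause (v) is falsified — contradiction.
Both cases fail, so the formula is unsatisfiable.

Unsatisfiable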